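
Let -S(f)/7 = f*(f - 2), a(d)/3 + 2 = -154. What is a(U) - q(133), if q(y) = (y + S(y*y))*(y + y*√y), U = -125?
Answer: 291277616176 + 291277616644*√133 ≈ 3.6505e+12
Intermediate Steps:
a(d) = -468 (a(d) = -6 + 3*(-154) = -6 - 462 = -468)
S(f) = -7*f*(-2 + f) (S(f) = -7*f*(f - 2) = -7*f*(-2 + f))
q(y) = (y + y^(3/2))*(y + 7*y²*(2 - y²)) (q(y) = (y + 7*(y*y)*(2 - y*y))*(y + y*√y) = (y + 7*y²*(2 - y²))*(y + y^(3/2)) = (y + y^(3/2))*(y + 7*y²*(2 - y²)))
a(U) - q(133) = -468 - (133² + 133^(5/2) + 7*133³*(2 - 1*133²) + 7*133^(7/2)*(2 - 1*133²)) = -468 - (17689 + 17689*√133 + 7*2352637*(2 - 1*17689) + 7*(2352637*√133)*(2 - 1*17689)) = -468 - (17689 + 17689*√133 + 7*2352637*(2 - 17689) + 7*(2352637*√133)*(2 - 17689)) = -468 - (17689 + 17689*√133 + 7*2352637*(-17687) + 7*(2352637*√133)*(-17687)) = -468 - (17689 + 17689*√133 - 291277634333 - 291277634333*√133) = -468 - (-291277616644 - 291277616644*√133) = -468 + (291277616644 + 291277616644*√133) = 291277616176 + 291277616644*√133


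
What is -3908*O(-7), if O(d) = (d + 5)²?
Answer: -15632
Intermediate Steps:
O(d) = (5 + d)²
-3908*O(-7) = -3908*(5 - 7)² = -3908*(-2)² = -3908*4 = -15632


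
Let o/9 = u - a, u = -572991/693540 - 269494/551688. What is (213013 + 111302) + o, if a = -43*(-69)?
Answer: 2075442739227/6973930 ≈ 2.9760e+5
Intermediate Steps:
a = 2967
u = -9168437/6973930 (u = -572991*1/693540 - 269494*1/551688 = -190997/231180 - 1061/2172 = -9168437/6973930 ≈ -1.3147)
o = -186307368723/6973930 (o = 9*(-9168437/6973930 - 1*2967) = 9*(-9168437/6973930 - 2967) = 9*(-20700818747/6973930) = -186307368723/6973930 ≈ -26715.)
(213013 + 111302) + o = (213013 + 111302) - 186307368723/6973930 = 324315 - 186307368723/6973930 = 2075442739227/6973930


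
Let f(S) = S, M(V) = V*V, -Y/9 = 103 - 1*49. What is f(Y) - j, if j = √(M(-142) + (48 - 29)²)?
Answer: -486 - 5*√821 ≈ -629.27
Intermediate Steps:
Y = -486 (Y = -9*(103 - 1*49) = -9*(103 - 49) = -9*54 = -486)
M(V) = V²
j = 5*√821 (j = √((-142)² + (48 - 29)²) = √(20164 + 19²) = √(20164 + 361) = √20525 = 5*√821 ≈ 143.27)
f(Y) - j = -486 - 5*√821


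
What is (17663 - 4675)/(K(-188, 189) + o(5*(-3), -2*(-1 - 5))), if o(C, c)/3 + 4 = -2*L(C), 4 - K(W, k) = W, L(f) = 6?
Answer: 3247/36 ≈ 90.194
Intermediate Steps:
K(W, k) = 4 - W
o(C, c) = -48 (o(C, c) = -12 + 3*(-2*6) = -12 + 3*(-12) = -12 - 36 = -48)
(17663 - 4675)/(K(-188, 189) + o(5*(-3), -2*(-1 - 5))) = (17663 - 4675)/((4 - 1*(-188)) - 48) = 12988/((4 + 188) - 48) = 12988/(192 - 48) = 12988/144 = 12988*(1/144) = 3247/36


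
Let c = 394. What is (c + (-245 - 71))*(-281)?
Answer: -21918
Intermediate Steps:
(c + (-245 - 71))*(-281) = (394 + (-245 - 71))*(-281) = (394 - 316)*(-281) = 78*(-281) = -21918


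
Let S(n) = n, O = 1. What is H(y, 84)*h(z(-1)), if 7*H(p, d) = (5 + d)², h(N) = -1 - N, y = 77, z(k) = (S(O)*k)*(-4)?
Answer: -39605/7 ≈ -5657.9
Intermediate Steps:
z(k) = -4*k (z(k) = (1*k)*(-4) = k*(-4) = -4*k)
H(p, d) = (5 + d)²/7
H(y, 84)*h(z(-1)) = ((5 + 84)²/7)*(-1 - (-4)*(-1)) = ((⅐)*89²)*(-1 - 1*4) = ((⅐)*7921)*(-1 - 4) = (7921/7)*(-5) = -39605/7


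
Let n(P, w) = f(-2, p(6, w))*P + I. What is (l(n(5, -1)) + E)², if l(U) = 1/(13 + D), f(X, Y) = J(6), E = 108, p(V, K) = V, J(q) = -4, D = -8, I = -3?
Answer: 292681/25 ≈ 11707.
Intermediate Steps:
f(X, Y) = -4
n(P, w) = -3 - 4*P (n(P, w) = -4*P - 3 = -3 - 4*P)
l(U) = ⅕ (l(U) = 1/(13 - 8) = 1/5 = ⅕)
(l(n(5, -1)) + E)² = (⅕ + 108)² = (541/5)² = 292681/25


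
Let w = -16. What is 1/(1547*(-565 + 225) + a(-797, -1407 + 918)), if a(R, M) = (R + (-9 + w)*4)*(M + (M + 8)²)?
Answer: -1/207618164 ≈ -4.8165e-9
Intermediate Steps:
a(R, M) = (-100 + R)*(M + (8 + M)²) (a(R, M) = (R + (-9 - 16)*4)*(M + (M + 8)²) = (R - 25*4)*(M + (8 + M)²) = (R - 100)*(M + (8 + M)²) = (-100 + R)*(M + (8 + M)²))
1/(1547*(-565 + 225) + a(-797, -1407 + 918)) = 1/(1547*(-565 + 225) + (-100*(-1407 + 918) - 100*(8 + (-1407 + 918))² + (-1407 + 918)*(-797) - 797*(8 + (-1407 + 918))²)) = 1/(1547*(-340) + (-100*(-489) - 100*(8 - 489)² - 489*(-797) - 797*(8 - 489)²)) = 1/(-525980 + (48900 - 100*(-481)² + 389733 - 797*(-481)²)) = 1/(-525980 + (48900 - 100*231361 + 389733 - 797*231361)) = 1/(-525980 + (48900 - 23136100 + 389733 - 184394717)) = 1/(-525980 - 207092184) = 1/(-207618164) = -1/207618164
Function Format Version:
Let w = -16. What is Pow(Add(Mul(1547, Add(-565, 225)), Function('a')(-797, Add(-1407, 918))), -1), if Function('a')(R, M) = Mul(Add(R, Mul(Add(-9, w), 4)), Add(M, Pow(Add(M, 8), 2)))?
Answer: Rational(-1, 207618164) ≈ -4.8165e-9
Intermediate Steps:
Function('a')(R, M) = Mul(Add(-100, R), Add(M, Pow(Add(8, M), 2))) (Function('a')(R, M) = Mul(Add(R, Mul(Add(-9, -16), 4)), Add(M, Pow(Add(M, 8), 2))) = Mul(Add(R, Mul(-25, 4)), Add(M, Pow(Add(8, M), 2))) = Mul(Add(R, -100), Add(M, Pow(Add(8, M), 2))) = Mul(Add(-100, R), Add(M, Pow(Add(8, M), 2))))
Pow(Add(Mul(1547, Add(-565, 225)), Function('a')(-797, Add(-1407, 918))), -1) = Pow(Add(Mul(1547, Add(-565, 225)), Add(Mul(-100, Add(-1407, 918)), Mul(-100, Pow(Add(8, Add(-1407, 918)), 2)), Mul(Add(-1407, 918), -797), Mul(-797, Pow(Add(8, Add(-1407, 918)), 2)))), -1) = Pow(Add(Mul(1547, -340), Add(Mul(-100, -489), Mul(-100, Pow(Add(8, -489), 2)), Mul(-489, -797), Mul(-797, Pow(Add(8, -489), 2)))), -1) = Pow(Add(-525980, Add(48900, Mul(-100, Pow(-481, 2)), 389733, Mul(-797, Pow(-481, 2)))), -1) = Pow(Add(-525980, Add(48900, Mul(-100, 231361), 389733, Mul(-797, 231361))), -1) = Pow(Add(-525980, Add(48900, -23136100, 389733, -184394717)), -1) = Pow(Add(-525980, -207092184), -1) = Pow(-207618164, -1) = Rational(-1, 207618164)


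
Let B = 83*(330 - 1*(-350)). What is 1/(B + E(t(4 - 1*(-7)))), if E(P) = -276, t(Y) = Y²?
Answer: 1/56164 ≈ 1.7805e-5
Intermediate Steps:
B = 56440 (B = 83*(330 + 350) = 83*680 = 56440)
1/(B + E(t(4 - 1*(-7)))) = 1/(56440 - 276) = 1/56164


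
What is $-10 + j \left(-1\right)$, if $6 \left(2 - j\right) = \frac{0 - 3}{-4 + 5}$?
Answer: $- \frac{25}{2} \approx -12.5$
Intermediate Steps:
$j = \frac{5}{2}$ ($j = 2 - \frac{\left(0 - 3\right) \frac{1}{-4 + 5}}{6} = 2 - \frac{\left(-3\right) 1^{-1}}{6} = 2 - \frac{\left(-3\right) 1}{6} = 2 - - \frac{1}{2} = 2 + \frac{1}{2} = \frac{5}{2} \approx 2.5$)
$-10 + j \left(-1\right) = -10 + \frac{5}{2} \left(-1\right) = -10 - \frac{5}{2} = - \frac{25}{2}$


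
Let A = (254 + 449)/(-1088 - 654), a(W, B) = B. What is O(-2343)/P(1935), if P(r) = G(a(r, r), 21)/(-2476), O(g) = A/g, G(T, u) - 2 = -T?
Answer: 870314/3944775549 ≈ 0.00022062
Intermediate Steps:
G(T, u) = 2 - T
A = -703/1742 (A = 703/(-1742) = 703*(-1/1742) = -703/1742 ≈ -0.40356)
O(g) = -703/(1742*g)
P(r) = -1/1238 + r/2476 (P(r) = (2 - r)/(-2476) = (2 - r)*(-1/2476) = -1/1238 + r/2476)
O(-2343)/P(1935) = (-703/1742/(-2343))/(-1/1238 + (1/2476)*1935) = (-703/1742*(-1/2343))/(-1/1238 + 1935/2476) = 703/(4081506*(1933/2476)) = (703/4081506)*(2476/1933) = 870314/3944775549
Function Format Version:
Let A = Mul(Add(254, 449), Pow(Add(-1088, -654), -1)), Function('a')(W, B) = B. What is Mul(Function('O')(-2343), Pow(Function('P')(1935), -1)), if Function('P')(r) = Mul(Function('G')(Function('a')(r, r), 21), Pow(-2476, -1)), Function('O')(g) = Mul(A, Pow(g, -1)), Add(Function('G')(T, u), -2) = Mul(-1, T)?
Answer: Rational(870314, 3944775549) ≈ 0.00022062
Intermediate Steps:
Function('G')(T, u) = Add(2, Mul(-1, T))
A = Rational(-703, 1742) (A = Mul(703, Pow(-1742, -1)) = Mul(703, Rational(-1, 1742)) = Rational(-703, 1742) ≈ -0.40356)
Function('O')(g) = Mul(Rational(-703, 1742), Pow(g, -1))
Function('P')(r) = Add(Rational(-1, 1238), Mul(Rational(1, 2476), r)) (Function('P')(r) = Mul(Add(2, Mul(-1, r)), Pow(-2476, -1)) = Mul(Add(2, Mul(-1, r)), Rational(-1, 2476)) = Add(Rational(-1, 1238), Mul(Rational(1, 2476), r)))
Mul(Function('O')(-2343), Pow(Function('P')(1935), -1)) = Mul(Mul(Rational(-703, 1742), Pow(-2343, -1)), Pow(Add(Rational(-1, 1238), Mul(Rational(1, 2476), 1935)), -1)) = Mul(Mul(Rational(-703, 1742), Rational(-1, 2343)), Pow(Add(Rational(-1, 1238), Rational(1935, 2476)), -1)) = Mul(Rational(703, 4081506), Pow(Rational(1933, 2476), -1)) = Mul(Rational(703, 4081506), Rational(2476, 1933)) = Rational(870314, 3944775549)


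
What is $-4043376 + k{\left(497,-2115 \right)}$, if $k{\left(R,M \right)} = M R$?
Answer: $-5094531$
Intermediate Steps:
$-4043376 + k{\left(497,-2115 \right)} = -4043376 - 1051155 = -5094531$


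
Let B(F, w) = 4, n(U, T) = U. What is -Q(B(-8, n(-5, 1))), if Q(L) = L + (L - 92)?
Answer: 84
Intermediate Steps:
Q(L) = -92 + 2*L (Q(L) = L + (-92 + L) = -92 + 2*L)
-Q(B(-8, n(-5, 1))) = -(-92 + 2*4) = -(-92 + 8) = -1*(-84) = 84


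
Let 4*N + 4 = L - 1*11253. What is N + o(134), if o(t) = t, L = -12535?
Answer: -5814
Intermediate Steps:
N = -5948 (N = -1 + (-12535 - 1*11253)/4 = -1 + (-12535 - 11253)/4 = -1 + (1/4)*(-23788) = -1 - 5947 = -5948)
N + o(134) = -5948 + 134 = -5814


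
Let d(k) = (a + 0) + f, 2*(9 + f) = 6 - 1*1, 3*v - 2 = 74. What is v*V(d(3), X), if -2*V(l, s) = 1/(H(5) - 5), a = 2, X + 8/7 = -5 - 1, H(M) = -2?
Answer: 38/21 ≈ 1.8095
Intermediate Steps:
v = 76/3 (v = 2/3 + (1/3)*74 = 2/3 + 74/3 = 76/3 ≈ 25.333)
f = -13/2 (f = -9 + (6 - 1*1)/2 = -9 + (6 - 1)/2 = -9 + (1/2)*5 = -9 + 5/2 = -13/2 ≈ -6.5000)
X = -50/7 (X = -8/7 + (-5 - 1) = -8/7 - 6 = -50/7 ≈ -7.1429)
d(k) = -9/2 (d(k) = (2 + 0) - 13/2 = 2 - 13/2 = -9/2)
V(l, s) = 1/14 (V(l, s) = -1/(2*(-2 - 5)) = -1/2/(-7) = -1/2*(-1/7) = 1/14)
v*V(d(3), X) = (76/3)*(1/14) = 38/21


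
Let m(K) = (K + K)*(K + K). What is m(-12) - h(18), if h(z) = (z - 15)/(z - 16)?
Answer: 1149/2 ≈ 574.50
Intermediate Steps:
h(z) = (-15 + z)/(-16 + z)
m(K) = 4*K**2 (m(K) = (2*K)*(2*K) = 4*K**2)
m(-12) - h(18) = 4*(-12)**2 - (-15 + 18)/(-16 + 18) = 4*144 - 3/2 = 576 - 3/2 = 1149/2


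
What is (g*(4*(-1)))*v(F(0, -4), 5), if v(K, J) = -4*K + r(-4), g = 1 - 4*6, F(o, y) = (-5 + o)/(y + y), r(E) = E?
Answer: -598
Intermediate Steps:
F(o, y) = (-5 + o)/(2*y) (F(o, y) = (-5 + o)/((2*y)) = (-5 + o)*(1/(2*y)) = (-5 + o)/(2*y))
g = -23 (g = 1 - 24 = -23)
v(K, J) = -4 - 4*K (v(K, J) = -4*K - 4 = -4 - 4*K)
(g*(4*(-1)))*v(F(0, -4), 5) = (-92*(-1))*(-4 - 2*(-5 + 0)/(-4)) = (-23*(-4))*(-4 - 2*(-1)*(-5)/4) = 92*(-4 - 4*5/8) = 92*(-4 - 5/2) = 92*(-13/2) = -598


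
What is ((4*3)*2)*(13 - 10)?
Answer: 72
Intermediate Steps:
((4*3)*2)*(13 - 10) = (12*2)*3 = 24*3 = 72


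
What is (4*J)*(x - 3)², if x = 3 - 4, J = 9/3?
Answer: 192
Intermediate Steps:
J = 3 (J = 9*(⅓) = 3)
x = -1
(4*J)*(x - 3)² = (4*3)*(-1 - 3)² = 12*(-4)² = 12*16 = 192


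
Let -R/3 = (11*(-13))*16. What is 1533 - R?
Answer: -5331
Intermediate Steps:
R = 6864 (R = -3*11*(-13)*16 = -(-429)*16 = -3*(-2288) = 6864)
1533 - R = 1533 - 1*6864 = 1533 - 6864 = -5331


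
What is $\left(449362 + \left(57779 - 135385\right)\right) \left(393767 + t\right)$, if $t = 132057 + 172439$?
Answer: $259583459828$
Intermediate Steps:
$t = 304496$
$\left(449362 + \left(57779 - 135385\right)\right) \left(393767 + t\right) = \left(449362 + \left(57779 - 135385\right)\right) \left(393767 + 304496\right) = \left(449362 + \left(57779 - 135385\right)\right) 698263 = \left(449362 - 77606\right) 698263 = 371756 \cdot 698263 = 259583459828$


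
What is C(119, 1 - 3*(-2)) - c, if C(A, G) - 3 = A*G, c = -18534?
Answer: 19370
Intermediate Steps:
C(A, G) = 3 + A*G
C(119, 1 - 3*(-2)) - c = (3 + 119*(1 - 3*(-2))) - 1*(-18534) = (3 + 119*(1 + 6)) + 18534 = (3 + 119*7) + 18534 = (3 + 833) + 18534 = 836 + 18534 = 19370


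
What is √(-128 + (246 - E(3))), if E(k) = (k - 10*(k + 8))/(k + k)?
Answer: √4890/6 ≈ 11.655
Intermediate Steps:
E(k) = (-80 - 9*k)/(2*k) (E(k) = (k - 10*(8 + k))/((2*k)) = (k + (-80 - 10*k))*(1/(2*k)) = (-80 - 9*k)*(1/(2*k)) = (-80 - 9*k)/(2*k))
√(-128 + (246 - E(3))) = √(-128 + (246 - (-9/2 - 40/3))) = √(-128 + (246 - 1*(-107/6))) = √(-128 + (246 + 107/6)) = √(-128 + 1583/6) = √(815/6) = √4890/6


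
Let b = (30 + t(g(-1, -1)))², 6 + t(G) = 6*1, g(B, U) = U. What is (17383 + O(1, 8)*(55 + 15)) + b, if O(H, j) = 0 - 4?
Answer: 18003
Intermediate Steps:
O(H, j) = -4
t(G) = 0 (t(G) = -6 + 6*1 = -6 + 6 = 0)
b = 900 (b = (30 + 0)² = 30² = 900)
(17383 + O(1, 8)*(55 + 15)) + b = (17383 - 4*(55 + 15)) + 900 = (17383 - 4*70) + 900 = (17383 - 280) + 900 = 17103 + 900 = 18003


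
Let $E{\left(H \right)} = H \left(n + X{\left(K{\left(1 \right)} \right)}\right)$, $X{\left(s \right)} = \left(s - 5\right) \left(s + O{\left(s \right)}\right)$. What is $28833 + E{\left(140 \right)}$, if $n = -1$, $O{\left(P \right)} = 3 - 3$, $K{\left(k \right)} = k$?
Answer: $28133$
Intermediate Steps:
$O{\left(P \right)} = 0$
$X{\left(s \right)} = s \left(-5 + s\right)$ ($X{\left(s \right)} = \left(s - 5\right) \left(s + 0\right) = \left(-5 + s\right) s = s \left(-5 + s\right)$)
$E{\left(H \right)} = - 5 H$ ($E{\left(H \right)} = H \left(-1 + 1 \left(-5 + 1\right)\right) = H \left(-1 + 1 \left(-4\right)\right) = H \left(-1 - 4\right) = H \left(-5\right) = - 5 H$)
$28833 + E{\left(140 \right)} = 28833 - 700 = 28133$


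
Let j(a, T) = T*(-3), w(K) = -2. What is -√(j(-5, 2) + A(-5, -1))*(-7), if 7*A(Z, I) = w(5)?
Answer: 2*I*√77 ≈ 17.55*I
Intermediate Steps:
j(a, T) = -3*T
A(Z, I) = -2/7 (A(Z, I) = (⅐)*(-2) = -2/7)
-√(j(-5, 2) + A(-5, -1))*(-7) = -√(-3*2 - 2/7)*(-7) = -√(-6 - 2/7)*(-7) = -√(-44/7)*(-7) = -2*I*√77/7*(-7) = 2*I*√77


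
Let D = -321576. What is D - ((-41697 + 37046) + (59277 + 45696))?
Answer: -421898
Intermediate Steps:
D - ((-41697 + 37046) + (59277 + 45696)) = -321576 - ((-41697 + 37046) + (59277 + 45696)) = -321576 - (-4651 + 104973) = -321576 - 1*100322 = -321576 - 100322 = -421898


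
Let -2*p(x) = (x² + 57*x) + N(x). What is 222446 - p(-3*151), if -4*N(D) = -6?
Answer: 1248563/4 ≈ 3.1214e+5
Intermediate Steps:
N(D) = 3/2 (N(D) = -¼*(-6) = 3/2)
p(x) = -¾ - 57*x/2 - x²/2 (p(x) = -((x² + 57*x) + 3/2)/2 = -(3/2 + x² + 57*x)/2 = -¾ - 57*x/2 - x²/2)
222446 - p(-3*151) = 222446 - (-¾ - (-171)*151/2 - (-3*151)²/2) = 222446 - (-¾ - 57/2*(-453) - ½*(-453)²) = 222446 - (-¾ + 25821/2 - ½*205209) = 222446 - (-¾ + 25821/2 - 205209/2) = 222446 - 1*(-358779/4) = 222446 + 358779/4 = 1248563/4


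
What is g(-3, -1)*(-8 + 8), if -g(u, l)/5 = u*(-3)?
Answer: 0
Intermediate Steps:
g(u, l) = 15*u (g(u, l) = -5*u*(-3) = -(-15)*u = 15*u)
g(-3, -1)*(-8 + 8) = (15*(-3))*(-8 + 8) = -45*0 = 0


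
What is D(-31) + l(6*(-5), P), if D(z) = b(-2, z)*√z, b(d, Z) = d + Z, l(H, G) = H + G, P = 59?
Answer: 29 - 33*I*√31 ≈ 29.0 - 183.74*I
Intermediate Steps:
l(H, G) = G + H
b(d, Z) = Z + d
D(z) = √z*(-2 + z) (D(z) = (z - 2)*√z = (-2 + z)*√z = √z*(-2 + z))
D(-31) + l(6*(-5), P) = √(-31)*(-2 - 31) + (59 + 6*(-5)) = (I*√31)*(-33) + (59 - 30) = -33*I*√31 + 29 = 29 - 33*I*√31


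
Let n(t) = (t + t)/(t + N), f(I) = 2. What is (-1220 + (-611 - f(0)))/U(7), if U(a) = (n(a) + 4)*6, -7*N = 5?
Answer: -6721/137 ≈ -49.058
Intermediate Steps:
N = -5/7 (N = -⅐*5 = -5/7 ≈ -0.71429)
n(t) = 2*t/(-5/7 + t) (n(t) = (t + t)/(t - 5/7) = (2*t)/(-5/7 + t) = 2*t/(-5/7 + t))
U(a) = 24 + 84*a/(-5 + 7*a) (U(a) = (14*a/(-5 + 7*a) + 4)*6 = (4 + 14*a/(-5 + 7*a))*6 = 24 + 84*a/(-5 + 7*a))
(-1220 + (-611 - f(0)))/U(7) = (-1220 + (-611 - 1*2))/((12*(-10 + 21*7)/(-5 + 7*7))) = (-1220 + (-611 - 2))/((12*(-10 + 147)/(-5 + 49))) = (-1220 - 613)/((12*137/44)) = -1833/(12*(1/44)*137) = -1833/411/11 = -1833*11/411 = -6721/137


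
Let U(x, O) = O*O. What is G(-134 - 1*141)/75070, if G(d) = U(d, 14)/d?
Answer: -98/10322125 ≈ -9.4942e-6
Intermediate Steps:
U(x, O) = O**2
G(d) = 196/d (G(d) = 14**2/d = 196/d)
G(-134 - 1*141)/75070 = (196/(-134 - 1*141))/75070 = (196/(-134 - 141))*(1/75070) = (196/(-275))*(1/75070) = (196*(-1/275))*(1/75070) = -196/275*1/75070 = -98/10322125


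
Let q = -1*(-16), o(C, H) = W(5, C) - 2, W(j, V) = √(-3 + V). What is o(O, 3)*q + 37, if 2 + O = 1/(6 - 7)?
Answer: 5 + 16*I*√6 ≈ 5.0 + 39.192*I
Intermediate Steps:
O = -3 (O = -2 + 1/(6 - 7) = -2 + 1/(-1) = -2 - 1 = -3)
o(C, H) = -2 + √(-3 + C) (o(C, H) = √(-3 + C) - 2 = -2 + √(-3 + C))
q = 16
o(O, 3)*q + 37 = (-2 + √(-3 - 3))*16 + 37 = (-2 + √(-6))*16 + 37 = (-2 + I*√6)*16 + 37 = (-32 + 16*I*√6) + 37 = 5 + 16*I*√6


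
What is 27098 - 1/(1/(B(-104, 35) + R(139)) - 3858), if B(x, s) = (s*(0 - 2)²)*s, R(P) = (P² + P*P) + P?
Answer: 4566590149787/168521297 ≈ 27098.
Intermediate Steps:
R(P) = P + 2*P² (R(P) = (P² + P²) + P = 2*P² + P = P + 2*P²)
B(x, s) = 4*s² (B(x, s) = (s*(-2)²)*s = (s*4)*s = (4*s)*s = 4*s²)
27098 - 1/(1/(B(-104, 35) + R(139)) - 3858) = 27098 - 1/(1/(4*35² + 139*(1 + 2*139)) - 3858) = 27098 - 1/(1/(4*1225 + 139*(1 + 278)) - 3858) = 27098 - 1/(1/(4900 + 139*279) - 3858) = 27098 - 1/(1/(4900 + 38781) - 3858) = 27098 - 1/(1/43681 - 3858) = 27098 - 1/(-168521297/43681) = 27098 - 1*(-43681/168521297) = 27098 + 43681/168521297 = 4566590149787/168521297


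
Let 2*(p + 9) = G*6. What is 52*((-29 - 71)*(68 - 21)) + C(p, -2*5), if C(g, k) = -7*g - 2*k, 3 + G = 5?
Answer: -244359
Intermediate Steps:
G = 2 (G = -3 + 5 = 2)
p = -3 (p = -9 + (2*6)/2 = -9 + (½)*12 = -9 + 6 = -3)
52*((-29 - 71)*(68 - 21)) + C(p, -2*5) = 52*((-29 - 71)*(68 - 21)) + (-7*(-3) - (-4)*5) = 52*(-100*47) + (21 - 2*(-10)) = 52*(-4700) + (21 + 20) = -244400 + 41 = -244359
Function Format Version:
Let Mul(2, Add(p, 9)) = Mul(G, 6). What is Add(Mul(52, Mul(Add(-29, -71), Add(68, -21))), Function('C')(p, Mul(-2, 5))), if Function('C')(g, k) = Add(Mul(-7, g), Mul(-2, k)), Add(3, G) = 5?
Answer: -244359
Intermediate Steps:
G = 2 (G = Add(-3, 5) = 2)
p = -3 (p = Add(-9, Mul(Rational(1, 2), Mul(2, 6))) = Add(-9, Mul(Rational(1, 2), 12)) = Add(-9, 6) = -3)
Add(Mul(52, Mul(Add(-29, -71), Add(68, -21))), Function('C')(p, Mul(-2, 5))) = Add(Mul(52, Mul(Add(-29, -71), Add(68, -21))), Add(Mul(-7, -3), Mul(-2, Mul(-2, 5)))) = Add(Mul(52, Mul(-100, 47)), Add(21, Mul(-2, -10))) = Add(Mul(52, -4700), Add(21, 20)) = Add(-244400, 41) = -244359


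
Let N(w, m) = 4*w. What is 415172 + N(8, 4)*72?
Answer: 417476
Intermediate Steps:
415172 + N(8, 4)*72 = 415172 + (4*8)*72 = 415172 + 32*72 = 415172 + 2304 = 417476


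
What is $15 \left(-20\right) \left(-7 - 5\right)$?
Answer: $3600$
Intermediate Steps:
$15 \left(-20\right) \left(-7 - 5\right) = \left(-300\right) \left(-12\right) = 3600$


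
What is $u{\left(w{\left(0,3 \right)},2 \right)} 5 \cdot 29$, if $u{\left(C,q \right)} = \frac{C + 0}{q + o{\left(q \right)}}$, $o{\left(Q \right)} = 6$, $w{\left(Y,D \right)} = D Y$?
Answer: $0$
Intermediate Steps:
$u{\left(C,q \right)} = \frac{C}{6 + q}$ ($u{\left(C,q \right)} = \frac{C + 0}{q + 6} = \frac{C}{6 + q}$)
$u{\left(w{\left(0,3 \right)},2 \right)} 5 \cdot 29 = \frac{3 \cdot 0}{6 + 2} \cdot 5 \cdot 29 = \frac{0}{8} \cdot 5 \cdot 29 = 0 \cdot \frac{1}{8} \cdot 5 \cdot 29 = 0 \cdot 5 \cdot 29 = 0 \cdot 29 = 0$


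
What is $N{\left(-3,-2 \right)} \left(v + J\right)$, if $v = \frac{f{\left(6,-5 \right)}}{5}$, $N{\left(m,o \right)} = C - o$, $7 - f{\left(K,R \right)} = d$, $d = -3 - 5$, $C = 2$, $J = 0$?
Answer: $12$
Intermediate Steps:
$d = -8$ ($d = -3 - 5 = -8$)
$f{\left(K,R \right)} = 15$ ($f{\left(K,R \right)} = 7 - -8 = 7 + 8 = 15$)
$N{\left(m,o \right)} = 2 - o$
$v = 3$ ($v = \frac{15}{5} = 15 \cdot \frac{1}{5} = 3$)
$N{\left(-3,-2 \right)} \left(v + J\right) = \left(2 - -2\right) \left(3 + 0\right) = \left(2 + 2\right) 3 = 4 \cdot 3 = 12$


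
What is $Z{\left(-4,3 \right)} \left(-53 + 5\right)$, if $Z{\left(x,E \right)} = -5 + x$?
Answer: $432$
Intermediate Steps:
$Z{\left(-4,3 \right)} \left(-53 + 5\right) = \left(-5 - 4\right) \left(-53 + 5\right) = \left(-9\right) \left(-48\right) = 432$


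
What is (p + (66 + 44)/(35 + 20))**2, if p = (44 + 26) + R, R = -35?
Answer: 1369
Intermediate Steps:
p = 35 (p = (44 + 26) - 35 = 70 - 35 = 35)
(p + (66 + 44)/(35 + 20))**2 = (35 + (66 + 44)/(35 + 20))**2 = (35 + 110/55)**2 = (35 + 110*(1/55))**2 = (35 + 2)**2 = 37**2 = 1369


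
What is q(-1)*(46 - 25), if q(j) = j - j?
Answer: 0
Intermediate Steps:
q(j) = 0
q(-1)*(46 - 25) = 0*(46 - 25) = 0*21 = 0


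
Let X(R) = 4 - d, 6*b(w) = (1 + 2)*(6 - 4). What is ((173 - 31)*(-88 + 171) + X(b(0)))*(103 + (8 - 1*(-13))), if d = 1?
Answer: 1461836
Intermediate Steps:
b(w) = 1 (b(w) = ((1 + 2)*(6 - 4))/6 = (3*2)/6 = (1/6)*6 = 1)
X(R) = 3 (X(R) = 4 - 1*1 = 4 - 1 = 3)
((173 - 31)*(-88 + 171) + X(b(0)))*(103 + (8 - 1*(-13))) = ((173 - 31)*(-88 + 171) + 3)*(103 + (8 - 1*(-13))) = (142*83 + 3)*(103 + (8 + 13)) = (11786 + 3)*(103 + 21) = 11789*124 = 1461836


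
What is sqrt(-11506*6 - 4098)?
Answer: 3*I*sqrt(8126) ≈ 270.43*I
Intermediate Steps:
sqrt(-11506*6 - 4098) = sqrt(-69036 - 4098) = sqrt(-73134) = 3*I*sqrt(8126)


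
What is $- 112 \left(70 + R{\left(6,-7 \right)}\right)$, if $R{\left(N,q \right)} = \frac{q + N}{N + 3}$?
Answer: $- \frac{70448}{9} \approx -7827.6$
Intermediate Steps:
$R{\left(N,q \right)} = \frac{N + q}{3 + N}$
$- 112 \left(70 + R{\left(6,-7 \right)}\right) = - 112 \left(70 + \frac{6 - 7}{3 + 6}\right) = - 112 \left(70 + \frac{1}{9} \left(-1\right)\right) = - 112 \left(70 - \frac{1}{9}\right) = \left(-112\right) \frac{629}{9} = - \frac{70448}{9}$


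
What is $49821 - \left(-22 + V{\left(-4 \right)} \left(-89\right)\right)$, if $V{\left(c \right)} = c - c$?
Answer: $49843$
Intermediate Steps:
$V{\left(c \right)} = 0$
$49821 - \left(-22 + V{\left(-4 \right)} \left(-89\right)\right) = 49821 - \left(-22 + 0 \left(-89\right)\right) = 49821 - \left(-22 + 0\right) = 49821 - -22 = 49821 + 22 = 49843$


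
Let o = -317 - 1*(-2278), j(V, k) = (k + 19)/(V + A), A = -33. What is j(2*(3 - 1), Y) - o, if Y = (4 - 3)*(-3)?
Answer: -56885/29 ≈ -1961.6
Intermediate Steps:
Y = -3 (Y = 1*(-3) = -3)
j(V, k) = (19 + k)/(-33 + V) (j(V, k) = (k + 19)/(V - 33) = (19 + k)/(-33 + V))
o = 1961 (o = -317 + 2278 = 1961)
j(2*(3 - 1), Y) - o = (19 - 3)/(-33 + 2*(3 - 1)) - 1*1961 = 16/(-33 + 2*2) - 1961 = 16/(-33 + 4) - 1961 = 16/(-29) - 1961 = -1/29*16 - 1961 = -16/29 - 1961 = -56885/29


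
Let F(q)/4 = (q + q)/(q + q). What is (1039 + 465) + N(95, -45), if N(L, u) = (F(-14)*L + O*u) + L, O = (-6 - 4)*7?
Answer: 5129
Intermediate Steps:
O = -70 (O = -10*7 = -70)
F(q) = 4 (F(q) = 4*((q + q)/(q + q)) = 4*((2*q)/((2*q))) = 4*((2*q)*(1/(2*q))) = 4*1 = 4)
N(L, u) = -70*u + 5*L (N(L, u) = (4*L - 70*u) + L = (-70*u + 4*L) + L = -70*u + 5*L)
(1039 + 465) + N(95, -45) = (1039 + 465) + (-70*(-45) + 5*95) = 1504 + (3150 + 475) = 1504 + 3625 = 5129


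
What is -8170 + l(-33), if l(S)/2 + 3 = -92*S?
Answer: -2104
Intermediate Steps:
l(S) = -6 - 184*S (l(S) = -6 + 2*(-92*S) = -6 - 184*S)
-8170 + l(-33) = -8170 + (-6 - 184*(-33)) = -8170 + (-6 + 6072) = -8170 + 6066 = -2104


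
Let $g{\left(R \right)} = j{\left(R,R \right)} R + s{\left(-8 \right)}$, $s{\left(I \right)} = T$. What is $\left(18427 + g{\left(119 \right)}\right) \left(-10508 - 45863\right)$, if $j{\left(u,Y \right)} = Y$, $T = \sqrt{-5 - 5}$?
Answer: $-1837018148 - 56371 i \sqrt{10} \approx -1.837 \cdot 10^{9} - 1.7826 \cdot 10^{5} i$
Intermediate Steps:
$T = i \sqrt{10}$ ($T = \sqrt{-10} = i \sqrt{10} \approx 3.1623 i$)
$s{\left(I \right)} = i \sqrt{10}$
$g{\left(R \right)} = R^{2} + i \sqrt{10}$ ($g{\left(R \right)} = R R + i \sqrt{10} = R^{2} + i \sqrt{10}$)
$\left(18427 + g{\left(119 \right)}\right) \left(-10508 - 45863\right) = \left(18427 + \left(119^{2} + i \sqrt{10}\right)\right) \left(-10508 - 45863\right) = \left(18427 + \left(14161 + i \sqrt{10}\right)\right) \left(-56371\right) = \left(32588 + i \sqrt{10}\right) \left(-56371\right) = -1837018148 - 56371 i \sqrt{10}$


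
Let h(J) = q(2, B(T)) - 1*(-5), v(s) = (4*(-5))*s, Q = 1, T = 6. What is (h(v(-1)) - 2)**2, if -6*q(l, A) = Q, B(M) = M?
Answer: 289/36 ≈ 8.0278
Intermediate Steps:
q(l, A) = -1/6 (q(l, A) = -1/6*1 = -1/6)
v(s) = -20*s
h(J) = 29/6 (h(J) = -1/6 - 1*(-5) = -1/6 + 5 = 29/6)
(h(v(-1)) - 2)**2 = (29/6 - 2)**2 = (17/6)**2 = 289/36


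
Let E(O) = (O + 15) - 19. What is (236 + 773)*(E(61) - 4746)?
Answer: -4731201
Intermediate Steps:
E(O) = -4 + O (E(O) = (15 + O) - 19 = -4 + O)
(236 + 773)*(E(61) - 4746) = (236 + 773)*((-4 + 61) - 4746) = 1009*(57 - 4746) = 1009*(-4689) = -4731201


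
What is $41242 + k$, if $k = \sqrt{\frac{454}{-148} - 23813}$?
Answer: $41242 + \frac{3 i \sqrt{14490754}}{74} \approx 41242.0 + 154.32 i$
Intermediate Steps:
$k = \frac{3 i \sqrt{14490754}}{74}$ ($k = \sqrt{454 \left(- \frac{1}{148}\right) - 23813} = \sqrt{- \frac{227}{74} - 23813} = \sqrt{- \frac{1762389}{74}} = \frac{3 i \sqrt{14490754}}{74} \approx 154.32 i$)
$41242 + k = 41242 + \frac{3 i \sqrt{14490754}}{74}$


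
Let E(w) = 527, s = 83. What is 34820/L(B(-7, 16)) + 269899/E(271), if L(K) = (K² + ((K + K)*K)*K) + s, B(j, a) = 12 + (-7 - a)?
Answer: 322530801/647683 ≈ 497.98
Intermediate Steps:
B(j, a) = 5 - a
L(K) = 83 + K² + 2*K³ (L(K) = (K² + ((K + K)*K)*K) + 83 = (K² + ((2*K)*K)*K) + 83 = (K² + (2*K²)*K) + 83 = (K² + 2*K³) + 83 = 83 + K² + 2*K³)
34820/L(B(-7, 16)) + 269899/E(271) = 34820/(83 + (5 - 1*16)² + 2*(5 - 1*16)³) + 269899/527 = 34820/(83 + (5 - 16)² + 2*(5 - 16)³) + 269899*(1/527) = 34820/(83 + (-11)² + 2*(-11)³) + 269899/527 = 34820/(83 + 121 + 2*(-1331)) + 269899/527 = 34820/(83 + 121 - 2662) + 269899/527 = 34820/(-2458) + 269899/527 = 34820*(-1/2458) + 269899/527 = -17410/1229 + 269899/527 = 322530801/647683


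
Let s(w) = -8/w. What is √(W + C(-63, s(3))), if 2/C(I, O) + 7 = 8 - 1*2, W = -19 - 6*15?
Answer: I*√111 ≈ 10.536*I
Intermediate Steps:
W = -109 (W = -19 - 90 = -109)
C(I, O) = -2 (C(I, O) = 2/(-7 + (8 - 1*2)) = 2/(-7 + (8 - 2)) = 2/(-7 + 6) = 2/(-1) = 2*(-1) = -2)
√(W + C(-63, s(3))) = √(-109 - 2) = √(-111) = I*√111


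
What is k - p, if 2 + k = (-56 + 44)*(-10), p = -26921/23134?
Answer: 2756733/23134 ≈ 119.16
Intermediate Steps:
p = -26921/23134 (p = -26921*1/23134 = -26921/23134 ≈ -1.1637)
k = 118 (k = -2 + (-56 + 44)*(-10) = -2 - 12*(-10) = -2 + 120 = 118)
k - p = 118 - 1*(-26921/23134) = 118 + 26921/23134 = 2756733/23134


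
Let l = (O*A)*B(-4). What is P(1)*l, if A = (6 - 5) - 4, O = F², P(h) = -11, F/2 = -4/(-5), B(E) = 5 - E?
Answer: 19008/25 ≈ 760.32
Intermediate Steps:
F = 8/5 (F = 2*(-4/(-5)) = 2*(-4*(-⅕)) = 2*(⅘) = 8/5 ≈ 1.6000)
O = 64/25 (O = (8/5)² = 64/25 ≈ 2.5600)
A = -3 (A = 1 - 4 = -3)
l = -1728/25 (l = ((64/25)*(-3))*(5 - 1*(-4)) = -192*(5 + 4)/25 = -192/25*9 = -1728/25 ≈ -69.120)
P(1)*l = -11*(-1728/25) = 19008/25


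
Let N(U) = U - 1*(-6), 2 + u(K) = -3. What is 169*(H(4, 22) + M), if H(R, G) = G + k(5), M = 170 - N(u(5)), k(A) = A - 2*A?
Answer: 31434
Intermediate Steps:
k(A) = -A
u(K) = -5 (u(K) = -2 - 3 = -5)
N(U) = 6 + U (N(U) = U + 6 = 6 + U)
M = 169 (M = 170 - (6 - 5) = 170 - 1*1 = 170 - 1 = 169)
H(R, G) = -5 + G (H(R, G) = G - 1*5 = G - 5 = -5 + G)
169*(H(4, 22) + M) = 169*((-5 + 22) + 169) = 169*(17 + 169) = 169*186 = 31434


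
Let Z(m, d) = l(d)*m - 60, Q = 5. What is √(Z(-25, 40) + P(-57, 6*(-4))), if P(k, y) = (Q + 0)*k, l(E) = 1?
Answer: I*√370 ≈ 19.235*I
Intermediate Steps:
P(k, y) = 5*k (P(k, y) = (5 + 0)*k = 5*k)
Z(m, d) = -60 + m (Z(m, d) = 1*m - 60 = m - 60 = -60 + m)
√(Z(-25, 40) + P(-57, 6*(-4))) = √((-60 - 25) + 5*(-57)) = √(-85 - 285) = √(-370) = I*√370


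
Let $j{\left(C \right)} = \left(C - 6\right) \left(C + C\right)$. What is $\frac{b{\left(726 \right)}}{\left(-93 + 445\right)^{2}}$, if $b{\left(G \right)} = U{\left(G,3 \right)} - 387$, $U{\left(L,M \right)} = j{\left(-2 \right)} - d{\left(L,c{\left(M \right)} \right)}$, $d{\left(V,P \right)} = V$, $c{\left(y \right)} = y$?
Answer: $- \frac{1081}{123904} \approx -0.0087245$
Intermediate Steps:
$j{\left(C \right)} = 2 C \left(-6 + C\right)$ ($j{\left(C \right)} = \left(C - 6\right) 2 C = \left(-6 + C\right) 2 C = 2 C \left(-6 + C\right)$)
$U{\left(L,M \right)} = 32 - L$ ($U{\left(L,M \right)} = 2 \left(-2\right) \left(-6 - 2\right) - L = 2 \left(-2\right) \left(-8\right) - L = 32 - L$)
$b{\left(G \right)} = -355 - G$ ($b{\left(G \right)} = \left(32 - G\right) - 387 = -355 - G$)
$\frac{b{\left(726 \right)}}{\left(-93 + 445\right)^{2}} = \frac{-355 - 726}{\left(-93 + 445\right)^{2}} = \frac{-355 - 726}{352^{2}} = - \frac{1081}{123904}$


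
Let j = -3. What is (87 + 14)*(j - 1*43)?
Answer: -4646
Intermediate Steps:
(87 + 14)*(j - 1*43) = (87 + 14)*(-3 - 1*43) = 101*(-3 - 43) = 101*(-46) = -4646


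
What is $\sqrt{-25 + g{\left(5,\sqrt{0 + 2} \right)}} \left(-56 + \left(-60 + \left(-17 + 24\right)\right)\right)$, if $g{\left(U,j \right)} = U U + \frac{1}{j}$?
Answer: $- \frac{109 \cdot 2^{\frac{3}{4}}}{2} \approx -91.658$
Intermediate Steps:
$g{\left(U,j \right)} = U^{2} + \frac{1}{j}$
$\sqrt{-25 + g{\left(5,\sqrt{0 + 2} \right)}} \left(-56 + \left(-60 + \left(-17 + 24\right)\right)\right) = \sqrt{-25 + \left(5^{2} + \frac{1}{\sqrt{0 + 2}}\right)} \left(-56 + \left(-60 + \left(-17 + 24\right)\right)\right) = \sqrt{-25 + \left(25 + \frac{1}{\sqrt{2}}\right)} \left(-56 + \left(-60 + 7\right)\right) = \sqrt{-25 + \left(25 + \frac{\sqrt{2}}{2}\right)} \left(-56 - 53\right) = \sqrt{\frac{\sqrt{2}}{2}} \left(-109\right) = \frac{2^{\frac{3}{4}}}{2} \left(-109\right) = - \frac{109 \cdot 2^{\frac{3}{4}}}{2}$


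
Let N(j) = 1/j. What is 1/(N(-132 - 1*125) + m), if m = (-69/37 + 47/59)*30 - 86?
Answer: -561031/66230569 ≈ -0.0084709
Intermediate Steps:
m = -257698/2183 (m = (-69*1/37 + 47*(1/59))*30 - 86 = (-69/37 + 47/59)*30 - 86 = -2332/2183*30 - 86 = -69960/2183 - 86 = -257698/2183 ≈ -118.05)
1/(N(-132 - 1*125) + m) = 1/(1/(-132 - 1*125) - 257698/2183) = 1/(1/(-132 - 125) - 257698/2183) = 1/(1/(-257) - 257698/2183) = 1/(-1/257 - 257698/2183) = 1/(-66230569/561031) = -561031/66230569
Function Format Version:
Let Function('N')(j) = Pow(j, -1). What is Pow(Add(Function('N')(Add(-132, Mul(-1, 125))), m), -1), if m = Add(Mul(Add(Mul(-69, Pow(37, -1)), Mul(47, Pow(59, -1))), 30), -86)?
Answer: Rational(-561031, 66230569) ≈ -0.0084709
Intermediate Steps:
m = Rational(-257698, 2183) (m = Add(Mul(Add(Mul(-69, Rational(1, 37)), Mul(47, Rational(1, 59))), 30), -86) = Add(Mul(Add(Rational(-69, 37), Rational(47, 59)), 30), -86) = Add(Mul(Rational(-2332, 2183), 30), -86) = Add(Rational(-69960, 2183), -86) = Rational(-257698, 2183) ≈ -118.05)
Pow(Add(Function('N')(Add(-132, Mul(-1, 125))), m), -1) = Pow(Add(Pow(Add(-132, Mul(-1, 125)), -1), Rational(-257698, 2183)), -1) = Pow(Add(Pow(Add(-132, -125), -1), Rational(-257698, 2183)), -1) = Pow(Add(Pow(-257, -1), Rational(-257698, 2183)), -1) = Pow(Add(Rational(-1, 257), Rational(-257698, 2183)), -1) = Pow(Rational(-66230569, 561031), -1) = Rational(-561031, 66230569)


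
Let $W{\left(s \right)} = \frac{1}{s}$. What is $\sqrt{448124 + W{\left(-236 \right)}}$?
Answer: $\frac{3 \sqrt{693297613}}{118} \approx 669.42$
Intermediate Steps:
$\sqrt{448124 + W{\left(-236 \right)}} = \sqrt{448124 + \frac{1}{-236}} = \sqrt{448124 - \frac{1}{236}} = \sqrt{\frac{105757263}{236}} = \frac{3 \sqrt{693297613}}{118}$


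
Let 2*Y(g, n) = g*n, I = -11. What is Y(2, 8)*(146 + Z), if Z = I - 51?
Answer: 672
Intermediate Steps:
Z = -62 (Z = -11 - 51 = -62)
Y(g, n) = g*n/2 (Y(g, n) = (g*n)/2 = g*n/2)
Y(2, 8)*(146 + Z) = ((½)*2*8)*(146 - 62) = 8*84 = 672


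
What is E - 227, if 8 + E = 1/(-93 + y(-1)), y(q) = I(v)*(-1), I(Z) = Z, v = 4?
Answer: -22796/97 ≈ -235.01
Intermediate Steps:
y(q) = -4 (y(q) = 4*(-1) = -4)
E = -777/97 (E = -8 + 1/(-93 - 4) = -8 + 1/(-97) = -8 - 1/97 = -777/97 ≈ -8.0103)
E - 227 = -777/97 - 227 = -22796/97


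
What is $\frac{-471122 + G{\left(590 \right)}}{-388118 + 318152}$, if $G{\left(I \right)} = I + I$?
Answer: $\frac{234971}{34983} \approx 6.7167$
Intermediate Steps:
$G{\left(I \right)} = 2 I$
$\frac{-471122 + G{\left(590 \right)}}{-388118 + 318152} = \frac{-471122 + 2 \cdot 590}{-388118 + 318152} = \frac{-471122 + 1180}{-69966} = \left(-469942\right) \left(- \frac{1}{69966}\right) = \frac{234971}{34983}$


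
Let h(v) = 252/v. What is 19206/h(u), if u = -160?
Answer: -85360/7 ≈ -12194.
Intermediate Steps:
19206/h(u) = 19206/((252/(-160))) = 19206/((252*(-1/160))) = 19206/(-63/40) = 19206*(-40/63) = -85360/7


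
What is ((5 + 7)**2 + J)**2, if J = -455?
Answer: 96721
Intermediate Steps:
((5 + 7)**2 + J)**2 = ((5 + 7)**2 - 455)**2 = (12**2 - 455)**2 = (144 - 455)**2 = (-311)**2 = 96721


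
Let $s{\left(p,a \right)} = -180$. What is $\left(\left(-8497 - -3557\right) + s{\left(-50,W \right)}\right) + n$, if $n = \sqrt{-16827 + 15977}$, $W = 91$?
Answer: $-5120 + 5 i \sqrt{34} \approx -5120.0 + 29.155 i$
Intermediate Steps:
$n = 5 i \sqrt{34}$ ($n = \sqrt{-850} = 5 i \sqrt{34} \approx 29.155 i$)
$\left(\left(-8497 - -3557\right) + s{\left(-50,W \right)}\right) + n = \left(\left(-8497 - -3557\right) - 180\right) + 5 i \sqrt{34} = \left(\left(-8497 + 3557\right) - 180\right) + 5 i \sqrt{34} = \left(-4940 - 180\right) + 5 i \sqrt{34} = -5120 + 5 i \sqrt{34}$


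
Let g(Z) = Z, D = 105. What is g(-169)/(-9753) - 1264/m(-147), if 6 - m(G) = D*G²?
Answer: 43975387/2458773563 ≈ 0.017885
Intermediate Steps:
m(G) = 6 - 105*G²
g(-169)/(-9753) - 1264/m(-147) = -169/(-9753) - 1264/(6 - 105*(-147)²) = -169*(-1/9753) - 1264/(6 - 105*21609) = 169/9753 - 1264/(6 - 2268945) = 169/9753 - 1264/(-2268939) = 169/9753 - 1264*(-1/2268939) = 169/9753 + 1264/2268939 = 43975387/2458773563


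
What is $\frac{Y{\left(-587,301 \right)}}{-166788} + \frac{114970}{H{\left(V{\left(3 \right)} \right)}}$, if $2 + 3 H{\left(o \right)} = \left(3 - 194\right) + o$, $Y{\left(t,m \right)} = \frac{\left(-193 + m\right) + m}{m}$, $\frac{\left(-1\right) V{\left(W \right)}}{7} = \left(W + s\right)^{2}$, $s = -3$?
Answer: $- \frac{17315581652017}{9689215284} \approx -1787.1$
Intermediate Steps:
$V{\left(W \right)} = - 7 \left(-3 + W\right)^{2}$ ($V{\left(W \right)} = - 7 \left(W - 3\right)^{2} = - 7 \left(-3 + W\right)^{2}$)
$Y{\left(t,m \right)} = \frac{-193 + 2 m}{m}$
$H{\left(o \right)} = - \frac{193}{3} + \frac{o}{3}$ ($H{\left(o \right)} = - \frac{2}{3} + \frac{\left(3 - 194\right) + o}{3} = - \frac{2}{3} + \frac{-191 + o}{3} = - \frac{2}{3} + \left(- \frac{191}{3} + \frac{o}{3}\right) = - \frac{193}{3} + \frac{o}{3}$)
$\frac{Y{\left(-587,301 \right)}}{-166788} + \frac{114970}{H{\left(V{\left(3 \right)} \right)}} = \frac{2 - \frac{193}{301}}{-166788} + \frac{114970}{- \frac{193}{3} + \frac{\left(-7\right) \left(-3 + 3\right)^{2}}{3}} = \left(2 - \frac{193}{301}\right) \left(- \frac{1}{166788}\right) + \frac{114970}{- \frac{193}{3} + \frac{\left(-7\right) 0^{2}}{3}} = \left(2 - \frac{193}{301}\right) \left(- \frac{1}{166788}\right) + \frac{114970}{- \frac{193}{3} + \frac{\left(-7\right) 0}{3}} = \frac{409}{301} \left(- \frac{1}{166788}\right) + \frac{114970}{- \frac{193}{3} + \frac{1}{3} \cdot 0} = - \frac{409}{50203188} + \frac{114970}{- \frac{193}{3} + 0} = - \frac{409}{50203188} + \frac{114970}{- \frac{193}{3}} = - \frac{409}{50203188} + 114970 \left(- \frac{3}{193}\right) = - \frac{409}{50203188} - \frac{344910}{193} = - \frac{17315581652017}{9689215284}$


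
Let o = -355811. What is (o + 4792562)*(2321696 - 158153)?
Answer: 9599101568793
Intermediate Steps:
(o + 4792562)*(2321696 - 158153) = (-355811 + 4792562)*(2321696 - 158153) = 4436751*2163543 = 9599101568793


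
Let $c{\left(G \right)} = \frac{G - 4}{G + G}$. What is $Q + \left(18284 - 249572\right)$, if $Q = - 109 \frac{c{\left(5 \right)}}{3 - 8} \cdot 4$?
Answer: $- \frac{5781982}{25} \approx -2.3128 \cdot 10^{5}$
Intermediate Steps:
$c{\left(G \right)} = \frac{-4 + G}{2 G}$
$Q = \frac{218}{25}$ ($Q = - 109 \frac{\frac{1}{2} \cdot \frac{1}{5} \left(-4 + 5\right)}{3 - 8} \cdot 4 = - 109 \frac{\frac{1}{2} \cdot \frac{1}{5} \cdot 1}{-5} \cdot 4 = - 109 \cdot \frac{1}{10} \left(- \frac{1}{5}\right) 4 = - 109 \left(\left(- \frac{1}{50}\right) 4\right) = \left(-109\right) \left(- \frac{2}{25}\right) = \frac{218}{25} \approx 8.72$)
$Q + \left(18284 - 249572\right) = \frac{218}{25} + \left(18284 - 249572\right) = \frac{218}{25} - 231288 = - \frac{5781982}{25}$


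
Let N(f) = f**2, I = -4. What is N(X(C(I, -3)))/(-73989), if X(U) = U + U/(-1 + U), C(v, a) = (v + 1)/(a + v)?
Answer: -9/6445264 ≈ -1.3964e-6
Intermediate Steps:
C(v, a) = (1 + v)/(a + v)
X(U) = U + U/(-1 + U)
N(X(C(I, -3)))/(-73989) = (((1 - 4)/(-3 - 4))**2/(-1 + (1 - 4)/(-3 - 4)))**2/(-73989) = ((-3/(-7))**2/(-1 - 3/(-7)))**2*(-1/73989) = ((-1/7*(-3))**2/(-1 - 1/7*(-3)))**2*(-1/73989) = ((3/7)**2/(-1 + 3/7))**2*(-1/73989) = (9/(49*(-4/7)))**2*(-1/73989) = ((9/49)*(-7/4))**2*(-1/73989) = (-9/28)**2*(-1/73989) = (81/784)*(-1/73989) = -9/6445264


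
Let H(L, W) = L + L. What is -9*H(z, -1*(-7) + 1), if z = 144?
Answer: -2592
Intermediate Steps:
H(L, W) = 2*L
-9*H(z, -1*(-7) + 1) = -18*144 = -9*288 = -2592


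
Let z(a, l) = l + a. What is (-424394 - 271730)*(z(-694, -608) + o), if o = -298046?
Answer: 208383327152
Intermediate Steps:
z(a, l) = a + l
(-424394 - 271730)*(z(-694, -608) + o) = (-424394 - 271730)*((-694 - 608) - 298046) = -696124*(-1302 - 298046) = -696124*(-299348) = 208383327152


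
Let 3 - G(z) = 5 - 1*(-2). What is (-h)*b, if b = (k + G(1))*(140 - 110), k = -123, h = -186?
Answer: -708660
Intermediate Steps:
G(z) = -4 (G(z) = 3 - (5 - 1*(-2)) = 3 - (5 + 2) = 3 - 1*7 = 3 - 7 = -4)
b = -3810 (b = (-123 - 4)*(140 - 110) = -127*30 = -3810)
(-h)*b = -1*(-186)*(-3810) = 186*(-3810) = -708660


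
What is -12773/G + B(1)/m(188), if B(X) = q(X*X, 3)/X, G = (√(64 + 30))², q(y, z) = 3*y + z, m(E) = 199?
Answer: -2541263/18706 ≈ -135.85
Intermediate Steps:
q(y, z) = z + 3*y
G = 94 (G = (√94)² = 94)
B(X) = (3 + 3*X²)/X (B(X) = (3 + 3*(X*X))/X = (3 + 3*X²)/X)
-12773/G + B(1)/m(188) = -12773/94 + (3*1 + 3/1)/199 = -12773*1/94 + (3 + 3*1)*(1/199) = -12773/94 + (3 + 3)*(1/199) = -12773/94 + 6*(1/199) = -12773/94 + 6/199 = -2541263/18706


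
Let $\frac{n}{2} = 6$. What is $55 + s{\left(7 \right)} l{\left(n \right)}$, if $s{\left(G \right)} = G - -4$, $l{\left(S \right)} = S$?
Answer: $187$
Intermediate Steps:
$n = 12$ ($n = 2 \cdot 6 = 12$)
$s{\left(G \right)} = 4 + G$ ($s{\left(G \right)} = G + 4 = 4 + G$)
$55 + s{\left(7 \right)} l{\left(n \right)} = 55 + \left(4 + 7\right) 12 = 55 + 11 \cdot 12 = 55 + 132 = 187$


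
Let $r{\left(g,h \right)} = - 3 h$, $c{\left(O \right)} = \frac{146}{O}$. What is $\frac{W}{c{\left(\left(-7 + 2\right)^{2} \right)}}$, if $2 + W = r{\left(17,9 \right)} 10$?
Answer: $- \frac{3400}{73} \approx -46.575$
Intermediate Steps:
$W = -272$ ($W = -2 + \left(-3\right) 9 \cdot 10 = -2 - 270 = -272$)
$\frac{W}{c{\left(\left(-7 + 2\right)^{2} \right)}} = - \frac{272}{146 \frac{1}{\left(-7 + 2\right)^{2}}} = - \frac{272}{146 \frac{1}{\left(-5\right)^{2}}} = - \frac{272}{146 \cdot \frac{1}{25}} = - \frac{272}{\frac{146}{25}} = \left(-272\right) \frac{25}{146} = - \frac{3400}{73}$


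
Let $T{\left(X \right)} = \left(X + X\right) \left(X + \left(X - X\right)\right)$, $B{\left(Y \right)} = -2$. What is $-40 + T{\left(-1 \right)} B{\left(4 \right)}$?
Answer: $-44$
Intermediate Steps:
$T{\left(X \right)} = 2 X^{2}$ ($T{\left(X \right)} = 2 X \left(X + 0\right) = 2 X X = 2 X^{2}$)
$-40 + T{\left(-1 \right)} B{\left(4 \right)} = -40 + 2 \left(-1\right)^{2} \left(-2\right) = -40 + 2 \cdot 1 \left(-2\right) = -40 + 2 \left(-2\right) = -40 - 4 = -44$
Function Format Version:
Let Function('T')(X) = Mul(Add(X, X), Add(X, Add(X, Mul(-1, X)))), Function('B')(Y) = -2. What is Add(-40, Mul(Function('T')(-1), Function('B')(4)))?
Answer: -44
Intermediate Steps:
Function('T')(X) = Mul(2, Pow(X, 2)) (Function('T')(X) = Mul(Mul(2, X), Add(X, 0)) = Mul(Mul(2, X), X) = Mul(2, Pow(X, 2)))
Add(-40, Mul(Function('T')(-1), Function('B')(4))) = Add(-40, Mul(Mul(2, Pow(-1, 2)), -2)) = Add(-40, Mul(Mul(2, 1), -2)) = Add(-40, Mul(2, -2)) = Add(-40, -4) = -44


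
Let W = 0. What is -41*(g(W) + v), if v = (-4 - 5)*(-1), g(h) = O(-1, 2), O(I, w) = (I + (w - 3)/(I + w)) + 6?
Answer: -533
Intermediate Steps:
O(I, w) = 6 + I + (-3 + w)/(I + w) (O(I, w) = (I + (-3 + w)/(I + w)) + 6 = 6 + I + (-3 + w)/(I + w))
g(h) = 4 (g(h) = (-3 + (-1)**2 + 6*(-1) + 7*2 - 1*2)/(-1 + 2) = (-3 + 1 - 6 + 14 - 2)/1 = 1*4 = 4)
v = 9 (v = -9*(-1) = 9)
-41*(g(W) + v) = -41*(4 + 9) = -41*13 = -533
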